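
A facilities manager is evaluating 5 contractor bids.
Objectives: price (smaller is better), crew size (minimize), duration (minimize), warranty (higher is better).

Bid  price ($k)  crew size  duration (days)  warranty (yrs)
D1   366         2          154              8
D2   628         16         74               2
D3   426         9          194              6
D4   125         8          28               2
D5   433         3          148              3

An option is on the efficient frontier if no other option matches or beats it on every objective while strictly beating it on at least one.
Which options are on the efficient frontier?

D1: not dominated (best crew size).
D2: dominated by D4 (price 125≤628, crew size 8≤16, duration 28≤74, warranty 2≥2).
D3: dominated by D1 (price 366≤426, crew size 2≤9, duration 154≤194, warranty 8≥6).
D4: not dominated (best price).
D5: not dominated.

D1, D4, D5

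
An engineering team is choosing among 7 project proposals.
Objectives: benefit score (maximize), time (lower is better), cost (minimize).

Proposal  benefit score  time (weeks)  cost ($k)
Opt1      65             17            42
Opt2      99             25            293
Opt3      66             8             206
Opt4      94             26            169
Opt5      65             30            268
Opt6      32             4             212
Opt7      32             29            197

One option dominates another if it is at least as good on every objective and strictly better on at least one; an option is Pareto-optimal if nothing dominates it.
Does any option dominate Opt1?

No

Opt2: worse on time (25 vs 17).
Opt3: worse on cost (206 vs 42).
Opt4: worse on time (26 vs 17).
Opt5: worse on time (30 vs 17).
Opt6: worse on benefit score (32 vs 65).
Opt7: worse on benefit score (32 vs 65).
No option is at least as good as Opt1 on every objective and strictly better on one.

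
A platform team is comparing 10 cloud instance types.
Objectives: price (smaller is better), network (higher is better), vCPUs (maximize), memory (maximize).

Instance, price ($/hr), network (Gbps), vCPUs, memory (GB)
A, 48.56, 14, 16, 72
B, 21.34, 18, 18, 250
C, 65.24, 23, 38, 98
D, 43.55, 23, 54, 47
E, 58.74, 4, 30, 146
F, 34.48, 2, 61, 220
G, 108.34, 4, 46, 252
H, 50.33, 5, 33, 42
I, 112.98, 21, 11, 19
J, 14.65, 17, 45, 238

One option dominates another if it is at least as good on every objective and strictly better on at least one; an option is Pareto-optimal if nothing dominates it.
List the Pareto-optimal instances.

A: dominated by B (price 21.34≤48.56, network 18≥14, vCPUs 18≥16, memory 250≥72).
B: not dominated.
C: not dominated.
D: not dominated.
E: dominated by J (price 14.65≤58.74, network 17≥4, vCPUs 45≥30, memory 238≥146).
F: not dominated (best vCPUs).
G: not dominated (best memory).
H: dominated by D (price 43.55≤50.33, network 23≥5, vCPUs 54≥33, memory 47≥42).
I: dominated by C (price 65.24≤112.98, network 23≥21, vCPUs 38≥11, memory 98≥19).
J: not dominated (best price).

B, C, D, F, G, J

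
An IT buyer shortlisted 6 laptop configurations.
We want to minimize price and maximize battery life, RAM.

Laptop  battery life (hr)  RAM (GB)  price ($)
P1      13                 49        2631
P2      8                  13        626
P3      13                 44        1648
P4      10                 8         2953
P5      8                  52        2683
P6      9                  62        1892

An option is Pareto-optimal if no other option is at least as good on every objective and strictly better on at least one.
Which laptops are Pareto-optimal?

P1: not dominated.
P2: not dominated (best price).
P3: not dominated.
P4: dominated by P1 (battery life 13≥10, RAM 49≥8, price 2631≤2953).
P5: dominated by P6 (battery life 9≥8, RAM 62≥52, price 1892≤2683).
P6: not dominated (best RAM).

P1, P2, P3, P6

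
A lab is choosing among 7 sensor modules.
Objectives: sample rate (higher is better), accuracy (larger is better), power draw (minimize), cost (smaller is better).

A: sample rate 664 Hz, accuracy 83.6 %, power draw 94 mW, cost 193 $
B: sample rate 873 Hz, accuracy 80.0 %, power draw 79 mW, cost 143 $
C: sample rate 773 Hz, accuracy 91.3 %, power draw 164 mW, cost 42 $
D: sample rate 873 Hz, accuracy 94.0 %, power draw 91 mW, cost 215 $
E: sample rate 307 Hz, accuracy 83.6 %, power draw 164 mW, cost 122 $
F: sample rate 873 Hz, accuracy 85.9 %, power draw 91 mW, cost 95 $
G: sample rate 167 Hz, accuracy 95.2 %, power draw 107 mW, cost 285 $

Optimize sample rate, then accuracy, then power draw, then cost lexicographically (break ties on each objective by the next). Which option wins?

D

First maximize sample rate: best is 873, kept {B, D, F}.
Then maximize accuracy: best is 94.0, kept {D}.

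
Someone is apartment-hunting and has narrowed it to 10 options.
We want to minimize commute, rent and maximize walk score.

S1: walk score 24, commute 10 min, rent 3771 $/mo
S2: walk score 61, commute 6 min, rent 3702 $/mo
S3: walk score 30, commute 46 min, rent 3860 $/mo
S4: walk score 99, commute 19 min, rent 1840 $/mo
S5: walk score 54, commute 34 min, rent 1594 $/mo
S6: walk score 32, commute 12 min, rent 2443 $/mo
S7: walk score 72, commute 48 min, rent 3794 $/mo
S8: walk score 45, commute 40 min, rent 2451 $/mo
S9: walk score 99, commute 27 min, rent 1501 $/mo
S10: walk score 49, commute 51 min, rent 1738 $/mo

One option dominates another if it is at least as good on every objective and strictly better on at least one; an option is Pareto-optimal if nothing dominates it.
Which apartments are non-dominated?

S1: dominated by S2 (walk score 61≥24, commute 6≤10, rent 3702≤3771).
S2: not dominated (best commute).
S3: dominated by S2 (walk score 61≥30, commute 6≤46, rent 3702≤3860).
S4: not dominated.
S5: dominated by S9 (walk score 99≥54, commute 27≤34, rent 1501≤1594).
S6: not dominated.
S7: dominated by S4 (walk score 99≥72, commute 19≤48, rent 1840≤3794).
S8: dominated by S4 (walk score 99≥45, commute 19≤40, rent 1840≤2451).
S9: not dominated (best rent).
S10: dominated by S5 (walk score 54≥49, commute 34≤51, rent 1594≤1738).

S2, S4, S6, S9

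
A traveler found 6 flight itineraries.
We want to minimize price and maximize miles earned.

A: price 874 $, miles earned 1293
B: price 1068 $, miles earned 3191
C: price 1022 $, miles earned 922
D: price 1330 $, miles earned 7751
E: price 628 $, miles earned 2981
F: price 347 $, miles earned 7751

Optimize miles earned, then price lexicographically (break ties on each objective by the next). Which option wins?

F

First maximize miles earned: best is 7751, kept {D, F}.
Then minimize price: best is 347, kept {F}.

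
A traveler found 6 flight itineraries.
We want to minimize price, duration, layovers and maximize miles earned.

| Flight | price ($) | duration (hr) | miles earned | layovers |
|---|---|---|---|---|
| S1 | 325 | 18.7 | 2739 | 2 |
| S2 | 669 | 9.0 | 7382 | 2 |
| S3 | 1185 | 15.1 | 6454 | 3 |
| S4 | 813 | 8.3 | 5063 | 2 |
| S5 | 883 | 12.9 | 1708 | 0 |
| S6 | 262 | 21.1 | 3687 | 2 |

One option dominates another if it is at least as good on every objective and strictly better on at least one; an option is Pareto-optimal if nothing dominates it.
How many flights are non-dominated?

5

S1: not dominated.
S2: not dominated (best miles earned).
S3: dominated by S2 (price 669≤1185, duration 9.0≤15.1, miles earned 7382≥6454, layovers 2≤3).
S4: not dominated (best duration).
S5: not dominated (best layovers).
S6: not dominated (best price).
Pareto-optimal: S1, S2, S4, S5, S6 → 5.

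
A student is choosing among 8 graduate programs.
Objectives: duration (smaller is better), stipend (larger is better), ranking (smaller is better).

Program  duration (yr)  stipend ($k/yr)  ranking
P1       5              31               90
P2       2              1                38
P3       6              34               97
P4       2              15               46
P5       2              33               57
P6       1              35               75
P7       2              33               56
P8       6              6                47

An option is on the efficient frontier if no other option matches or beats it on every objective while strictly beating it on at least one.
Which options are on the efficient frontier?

P2, P4, P6, P7

P1: dominated by P5 (duration 2≤5, stipend 33≥31, ranking 57≤90).
P2: not dominated (best ranking).
P3: dominated by P6 (duration 1≤6, stipend 35≥34, ranking 75≤97).
P4: not dominated.
P5: dominated by P7 (duration 2≤2, stipend 33≥33, ranking 56≤57).
P6: not dominated (best duration).
P7: not dominated.
P8: dominated by P4 (duration 2≤6, stipend 15≥6, ranking 46≤47).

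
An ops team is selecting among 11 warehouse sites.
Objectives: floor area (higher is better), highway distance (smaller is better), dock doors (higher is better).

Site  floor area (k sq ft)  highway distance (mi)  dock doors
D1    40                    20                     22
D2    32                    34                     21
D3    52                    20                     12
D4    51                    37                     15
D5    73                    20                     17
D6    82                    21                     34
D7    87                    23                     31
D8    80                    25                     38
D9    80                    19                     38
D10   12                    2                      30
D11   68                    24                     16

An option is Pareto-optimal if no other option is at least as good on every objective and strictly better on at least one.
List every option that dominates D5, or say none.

D9: floor area 80≥73, highway distance 19≤20, dock doors 38≥17 — dominates D5.
Others (D1, D2, D3, D4, D6, D7, D8, D10, D11) are each worse than D5 on at least one objective.

D9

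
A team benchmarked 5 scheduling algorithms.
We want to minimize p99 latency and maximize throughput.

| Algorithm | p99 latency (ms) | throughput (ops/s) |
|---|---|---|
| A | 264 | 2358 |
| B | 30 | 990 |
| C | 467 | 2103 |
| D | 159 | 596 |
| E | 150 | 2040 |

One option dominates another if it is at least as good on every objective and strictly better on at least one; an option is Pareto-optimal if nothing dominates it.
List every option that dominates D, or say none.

B: p99 latency 30≤159, throughput 990≥596 — dominates D.
E: p99 latency 150≤159, throughput 2040≥596 — dominates D.
Others (A, C) are each worse than D on at least one objective.

B, E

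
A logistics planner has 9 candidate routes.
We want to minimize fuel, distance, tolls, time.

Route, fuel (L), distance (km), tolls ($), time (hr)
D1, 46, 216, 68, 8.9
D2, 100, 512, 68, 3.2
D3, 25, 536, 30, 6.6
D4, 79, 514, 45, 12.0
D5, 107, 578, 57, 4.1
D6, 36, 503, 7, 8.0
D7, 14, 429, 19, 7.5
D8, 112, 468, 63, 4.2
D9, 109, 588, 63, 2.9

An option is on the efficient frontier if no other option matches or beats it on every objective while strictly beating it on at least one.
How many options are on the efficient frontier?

D1: not dominated (best distance).
D2: not dominated.
D3: not dominated.
D4: dominated by D6 (fuel 36≤79, distance 503≤514, tolls 7≤45, time 8.0≤12.0).
D5: not dominated.
D6: not dominated (best tolls).
D7: not dominated (best fuel).
D8: not dominated.
D9: not dominated (best time).
Pareto-optimal: D1, D2, D3, D5, D6, D7, D8, D9 → 8.

8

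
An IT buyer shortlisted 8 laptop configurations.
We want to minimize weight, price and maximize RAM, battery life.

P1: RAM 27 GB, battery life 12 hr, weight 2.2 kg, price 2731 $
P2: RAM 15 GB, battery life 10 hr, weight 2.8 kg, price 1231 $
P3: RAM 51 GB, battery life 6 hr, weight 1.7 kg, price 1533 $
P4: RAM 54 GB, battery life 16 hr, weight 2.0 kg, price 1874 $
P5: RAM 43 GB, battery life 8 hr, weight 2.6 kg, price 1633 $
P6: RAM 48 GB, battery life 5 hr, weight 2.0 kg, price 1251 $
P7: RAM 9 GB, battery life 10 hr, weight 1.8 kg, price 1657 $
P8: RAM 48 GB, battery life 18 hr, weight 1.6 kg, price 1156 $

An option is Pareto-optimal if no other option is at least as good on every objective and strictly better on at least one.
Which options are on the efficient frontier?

P3, P4, P8

P1: dominated by P4 (RAM 54≥27, battery life 16≥12, weight 2.0≤2.2, price 1874≤2731).
P2: dominated by P8 (RAM 48≥15, battery life 18≥10, weight 1.6≤2.8, price 1156≤1231).
P3: not dominated.
P4: not dominated (best RAM).
P5: dominated by P8 (RAM 48≥43, battery life 18≥8, weight 1.6≤2.6, price 1156≤1633).
P6: dominated by P8 (RAM 48≥48, battery life 18≥5, weight 1.6≤2.0, price 1156≤1251).
P7: dominated by P8 (RAM 48≥9, battery life 18≥10, weight 1.6≤1.8, price 1156≤1657).
P8: not dominated (best battery life).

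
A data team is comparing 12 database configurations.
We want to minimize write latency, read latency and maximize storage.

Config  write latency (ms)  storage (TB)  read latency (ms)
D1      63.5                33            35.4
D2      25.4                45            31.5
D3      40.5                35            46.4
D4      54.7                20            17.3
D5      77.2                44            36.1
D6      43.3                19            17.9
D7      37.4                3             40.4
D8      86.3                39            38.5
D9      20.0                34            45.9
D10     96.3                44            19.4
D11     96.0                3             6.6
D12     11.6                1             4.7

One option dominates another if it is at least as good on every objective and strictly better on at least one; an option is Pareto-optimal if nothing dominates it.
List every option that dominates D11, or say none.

none

D1: worse on read latency (35.4 vs 6.6).
D2: worse on read latency (31.5 vs 6.6).
D3: worse on read latency (46.4 vs 6.6).
D4: worse on read latency (17.3 vs 6.6).
D5: worse on read latency (36.1 vs 6.6).
D6: worse on read latency (17.9 vs 6.6).
D7: worse on read latency (40.4 vs 6.6).
D8: worse on read latency (38.5 vs 6.6).
D9: worse on read latency (45.9 vs 6.6).
D10: worse on write latency (96.3 vs 96.0).
D12: worse on storage (1 vs 3).
No option dominates D11.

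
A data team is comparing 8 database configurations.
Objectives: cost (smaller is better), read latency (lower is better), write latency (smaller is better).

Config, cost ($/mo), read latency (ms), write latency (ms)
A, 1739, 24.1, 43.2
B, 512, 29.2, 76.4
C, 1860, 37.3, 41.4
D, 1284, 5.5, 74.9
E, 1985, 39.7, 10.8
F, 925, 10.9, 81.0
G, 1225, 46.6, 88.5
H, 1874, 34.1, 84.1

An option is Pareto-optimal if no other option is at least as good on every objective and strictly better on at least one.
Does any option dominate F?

No

A: worse on cost (1739 vs 925).
B: worse on read latency (29.2 vs 10.9).
C: worse on cost (1860 vs 925).
D: worse on cost (1284 vs 925).
E: worse on cost (1985 vs 925).
G: worse on cost (1225 vs 925).
H: worse on cost (1874 vs 925).
No option is at least as good as F on every objective and strictly better on one.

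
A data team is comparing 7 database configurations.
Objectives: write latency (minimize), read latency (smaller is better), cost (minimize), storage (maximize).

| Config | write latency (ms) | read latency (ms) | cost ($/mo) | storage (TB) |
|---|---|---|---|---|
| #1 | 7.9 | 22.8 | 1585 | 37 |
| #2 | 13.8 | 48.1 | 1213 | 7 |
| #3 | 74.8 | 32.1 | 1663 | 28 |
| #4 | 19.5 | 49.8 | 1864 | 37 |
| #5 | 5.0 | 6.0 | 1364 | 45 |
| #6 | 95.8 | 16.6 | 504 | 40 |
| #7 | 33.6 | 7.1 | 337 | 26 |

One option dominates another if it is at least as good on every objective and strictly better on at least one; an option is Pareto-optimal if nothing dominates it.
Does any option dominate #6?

#1: worse on read latency (22.8 vs 16.6).
#2: worse on read latency (48.1 vs 16.6).
#3: worse on read latency (32.1 vs 16.6).
#4: worse on read latency (49.8 vs 16.6).
#5: worse on cost (1364 vs 504).
#7: worse on storage (26 vs 40).
No option is at least as good as #6 on every objective and strictly better on one.

No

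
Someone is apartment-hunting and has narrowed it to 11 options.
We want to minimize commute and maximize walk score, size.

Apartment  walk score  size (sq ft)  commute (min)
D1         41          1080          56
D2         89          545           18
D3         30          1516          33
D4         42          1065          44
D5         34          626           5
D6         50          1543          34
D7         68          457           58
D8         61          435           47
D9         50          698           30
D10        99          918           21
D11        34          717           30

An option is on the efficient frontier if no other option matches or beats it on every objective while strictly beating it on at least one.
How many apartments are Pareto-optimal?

D1: dominated by D6 (walk score 50≥41, size 1543≥1080, commute 34≤56).
D2: not dominated.
D3: not dominated.
D4: dominated by D6 (walk score 50≥42, size 1543≥1065, commute 34≤44).
D5: not dominated (best commute).
D6: not dominated (best size).
D7: dominated by D2 (walk score 89≥68, size 545≥457, commute 18≤58).
D8: dominated by D2 (walk score 89≥61, size 545≥435, commute 18≤47).
D9: dominated by D10 (walk score 99≥50, size 918≥698, commute 21≤30).
D10: not dominated (best walk score).
D11: dominated by D10 (walk score 99≥34, size 918≥717, commute 21≤30).
Pareto-optimal: D2, D3, D5, D6, D10 → 5.

5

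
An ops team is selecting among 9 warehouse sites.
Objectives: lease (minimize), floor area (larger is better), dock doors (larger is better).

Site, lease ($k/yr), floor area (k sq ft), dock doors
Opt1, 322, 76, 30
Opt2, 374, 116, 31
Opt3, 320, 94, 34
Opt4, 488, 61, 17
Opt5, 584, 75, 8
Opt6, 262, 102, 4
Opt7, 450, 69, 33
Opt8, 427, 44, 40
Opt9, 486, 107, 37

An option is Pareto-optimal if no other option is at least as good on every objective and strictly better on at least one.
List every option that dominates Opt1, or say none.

Opt3

Opt3: lease 320≤322, floor area 94≥76, dock doors 34≥30 — dominates Opt1.
Others (Opt2, Opt4, Opt5, Opt6, Opt7, Opt8, Opt9) are each worse than Opt1 on at least one objective.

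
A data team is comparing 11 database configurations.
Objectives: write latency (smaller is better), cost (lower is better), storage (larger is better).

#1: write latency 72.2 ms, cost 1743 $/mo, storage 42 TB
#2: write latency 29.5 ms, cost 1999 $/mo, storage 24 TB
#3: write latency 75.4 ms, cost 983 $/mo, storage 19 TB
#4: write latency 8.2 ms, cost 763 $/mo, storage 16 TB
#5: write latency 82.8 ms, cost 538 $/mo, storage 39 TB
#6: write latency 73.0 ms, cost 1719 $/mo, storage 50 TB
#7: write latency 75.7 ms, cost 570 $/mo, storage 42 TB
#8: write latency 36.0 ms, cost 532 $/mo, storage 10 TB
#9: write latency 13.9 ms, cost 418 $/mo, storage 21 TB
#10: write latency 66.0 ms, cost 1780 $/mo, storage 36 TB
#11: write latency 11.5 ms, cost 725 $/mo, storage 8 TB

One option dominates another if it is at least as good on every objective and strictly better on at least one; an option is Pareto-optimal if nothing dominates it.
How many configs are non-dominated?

9

#1: not dominated.
#2: not dominated.
#3: dominated by #9 (write latency 13.9≤75.4, cost 418≤983, storage 21≥19).
#4: not dominated (best write latency).
#5: not dominated.
#6: not dominated (best storage).
#7: not dominated.
#8: dominated by #9 (write latency 13.9≤36.0, cost 418≤532, storage 21≥10).
#9: not dominated (best cost).
#10: not dominated.
#11: not dominated.
Pareto-optimal: #1, #2, #4, #5, #6, #7, #9, #10, #11 → 9.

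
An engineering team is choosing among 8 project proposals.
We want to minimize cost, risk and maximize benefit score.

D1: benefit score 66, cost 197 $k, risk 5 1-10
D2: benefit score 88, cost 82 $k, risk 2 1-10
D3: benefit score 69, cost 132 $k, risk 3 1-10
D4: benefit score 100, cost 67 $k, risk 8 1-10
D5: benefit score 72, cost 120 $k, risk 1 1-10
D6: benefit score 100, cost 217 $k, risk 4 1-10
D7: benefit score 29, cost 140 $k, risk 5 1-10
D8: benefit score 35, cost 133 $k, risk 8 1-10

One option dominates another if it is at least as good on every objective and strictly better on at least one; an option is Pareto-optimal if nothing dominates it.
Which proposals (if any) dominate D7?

D2: benefit score 88≥29, cost 82≤140, risk 2≤5 — dominates D7.
D3: benefit score 69≥29, cost 132≤140, risk 3≤5 — dominates D7.
D5: benefit score 72≥29, cost 120≤140, risk 1≤5 — dominates D7.
Others (D1, D4, D6, D8) are each worse than D7 on at least one objective.

D2, D3, D5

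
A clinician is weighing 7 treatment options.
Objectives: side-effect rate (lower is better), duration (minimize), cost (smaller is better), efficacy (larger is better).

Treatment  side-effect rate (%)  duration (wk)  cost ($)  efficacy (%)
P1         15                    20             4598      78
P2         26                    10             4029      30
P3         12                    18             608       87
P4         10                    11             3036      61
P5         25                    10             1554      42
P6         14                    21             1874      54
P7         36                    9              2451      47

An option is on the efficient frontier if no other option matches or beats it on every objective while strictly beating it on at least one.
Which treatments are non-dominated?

P1: dominated by P3 (side-effect rate 12≤15, duration 18≤20, cost 608≤4598, efficacy 87≥78).
P2: dominated by P5 (side-effect rate 25≤26, duration 10≤10, cost 1554≤4029, efficacy 42≥30).
P3: not dominated (best cost).
P4: not dominated (best side-effect rate).
P5: not dominated.
P6: dominated by P3 (side-effect rate 12≤14, duration 18≤21, cost 608≤1874, efficacy 87≥54).
P7: not dominated (best duration).

P3, P4, P5, P7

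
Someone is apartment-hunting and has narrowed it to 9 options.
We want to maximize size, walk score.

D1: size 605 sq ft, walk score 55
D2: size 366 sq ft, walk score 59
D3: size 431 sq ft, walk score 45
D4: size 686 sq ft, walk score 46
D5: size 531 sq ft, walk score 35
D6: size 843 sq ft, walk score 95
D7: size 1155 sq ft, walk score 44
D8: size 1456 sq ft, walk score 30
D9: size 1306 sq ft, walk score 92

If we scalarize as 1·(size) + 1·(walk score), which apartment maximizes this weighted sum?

D1: 1·605 + 1·55 = 660
D2: 1·366 + 1·59 = 425
D3: 1·431 + 1·45 = 476
D4: 1·686 + 1·46 = 732
D5: 1·531 + 1·35 = 566
D6: 1·843 + 1·95 = 938
D7: 1·1155 + 1·44 = 1199
D8: 1·1456 + 1·30 = 1486
D9: 1·1306 + 1·92 = 1398
Highest: D8 at 1486.

D8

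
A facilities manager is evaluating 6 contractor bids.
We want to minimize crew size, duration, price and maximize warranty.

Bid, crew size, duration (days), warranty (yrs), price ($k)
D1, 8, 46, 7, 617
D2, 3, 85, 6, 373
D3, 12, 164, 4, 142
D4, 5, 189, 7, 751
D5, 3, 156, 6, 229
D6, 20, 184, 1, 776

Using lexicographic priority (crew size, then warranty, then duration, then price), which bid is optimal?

D2

First minimize crew size: best is 3, kept {D2, D5}.
Then maximize warranty: best is 6, kept {D2, D5}.
Then minimize duration: best is 85, kept {D2}.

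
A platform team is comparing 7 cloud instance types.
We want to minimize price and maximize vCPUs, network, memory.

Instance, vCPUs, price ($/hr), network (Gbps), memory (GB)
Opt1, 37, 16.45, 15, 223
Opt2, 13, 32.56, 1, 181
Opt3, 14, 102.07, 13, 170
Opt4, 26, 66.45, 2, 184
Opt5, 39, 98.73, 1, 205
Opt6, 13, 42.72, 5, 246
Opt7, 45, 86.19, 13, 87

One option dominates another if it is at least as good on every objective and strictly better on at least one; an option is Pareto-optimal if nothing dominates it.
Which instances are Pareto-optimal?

Opt1, Opt5, Opt6, Opt7

Opt1: not dominated (best price).
Opt2: dominated by Opt1 (vCPUs 37≥13, price 16.45≤32.56, network 15≥1, memory 223≥181).
Opt3: dominated by Opt1 (vCPUs 37≥14, price 16.45≤102.07, network 15≥13, memory 223≥170).
Opt4: dominated by Opt1 (vCPUs 37≥26, price 16.45≤66.45, network 15≥2, memory 223≥184).
Opt5: not dominated.
Opt6: not dominated (best memory).
Opt7: not dominated (best vCPUs).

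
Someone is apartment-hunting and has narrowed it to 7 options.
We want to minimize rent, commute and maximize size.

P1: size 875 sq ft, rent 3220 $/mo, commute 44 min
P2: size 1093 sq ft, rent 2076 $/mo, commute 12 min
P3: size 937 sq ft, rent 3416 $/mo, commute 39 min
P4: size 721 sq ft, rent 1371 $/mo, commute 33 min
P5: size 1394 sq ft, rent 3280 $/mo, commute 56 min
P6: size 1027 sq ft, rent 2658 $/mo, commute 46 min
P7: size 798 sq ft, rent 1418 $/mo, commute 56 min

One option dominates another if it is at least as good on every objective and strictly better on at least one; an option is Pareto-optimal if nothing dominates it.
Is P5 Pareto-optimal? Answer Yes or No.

P1: worse on size (875 vs 1394).
P2: worse on size (1093 vs 1394).
P3: worse on size (937 vs 1394).
P4: worse on size (721 vs 1394).
P6: worse on size (1027 vs 1394).
P7: worse on size (798 vs 1394).
No option is at least as good as P5 on every objective and strictly better on one.

Yes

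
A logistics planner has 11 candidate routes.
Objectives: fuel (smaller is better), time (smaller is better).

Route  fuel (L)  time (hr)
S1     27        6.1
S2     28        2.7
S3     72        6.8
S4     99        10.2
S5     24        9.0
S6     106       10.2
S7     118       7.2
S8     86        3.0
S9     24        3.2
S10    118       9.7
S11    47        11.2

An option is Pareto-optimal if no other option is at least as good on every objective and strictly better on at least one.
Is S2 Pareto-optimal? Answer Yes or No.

S1: worse on time (6.1 vs 2.7).
S3: worse on fuel (72 vs 28).
S4: worse on fuel (99 vs 28).
S5: worse on time (9.0 vs 2.7).
S6: worse on fuel (106 vs 28).
S7: worse on fuel (118 vs 28).
S8: worse on fuel (86 vs 28).
S9: worse on time (3.2 vs 2.7).
S10: worse on fuel (118 vs 28).
S11: worse on fuel (47 vs 28).
No option is at least as good as S2 on every objective and strictly better on one.

Yes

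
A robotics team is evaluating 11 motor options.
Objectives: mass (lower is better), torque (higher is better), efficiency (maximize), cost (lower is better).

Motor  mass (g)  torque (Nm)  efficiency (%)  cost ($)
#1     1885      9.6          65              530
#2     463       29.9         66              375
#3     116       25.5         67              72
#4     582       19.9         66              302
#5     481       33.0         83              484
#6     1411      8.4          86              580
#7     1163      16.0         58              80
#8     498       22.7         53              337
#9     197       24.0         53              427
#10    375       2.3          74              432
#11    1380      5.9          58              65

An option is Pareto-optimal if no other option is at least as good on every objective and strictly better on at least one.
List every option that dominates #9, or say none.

#3: mass 116≤197, torque 25.5≥24.0, efficiency 67≥53, cost 72≤427 — dominates #9.
Others (#1, #2, #4, #5, #6, #7, #8, #10, #11) are each worse than #9 on at least one objective.

#3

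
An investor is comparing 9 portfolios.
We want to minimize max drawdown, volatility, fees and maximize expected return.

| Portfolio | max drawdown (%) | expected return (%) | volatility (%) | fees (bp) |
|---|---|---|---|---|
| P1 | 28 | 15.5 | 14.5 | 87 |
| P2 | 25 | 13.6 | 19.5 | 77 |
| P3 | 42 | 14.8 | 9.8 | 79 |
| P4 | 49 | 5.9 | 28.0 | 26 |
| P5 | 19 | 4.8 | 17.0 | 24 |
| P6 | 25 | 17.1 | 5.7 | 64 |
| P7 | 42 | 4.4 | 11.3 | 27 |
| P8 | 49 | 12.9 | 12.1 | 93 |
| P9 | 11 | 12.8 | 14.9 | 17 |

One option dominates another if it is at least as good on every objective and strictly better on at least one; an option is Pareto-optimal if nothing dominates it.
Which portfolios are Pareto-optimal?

P1: dominated by P6 (max drawdown 25≤28, expected return 17.1≥15.5, volatility 5.7≤14.5, fees 64≤87).
P2: dominated by P6 (max drawdown 25≤25, expected return 17.1≥13.6, volatility 5.7≤19.5, fees 64≤77).
P3: dominated by P6 (max drawdown 25≤42, expected return 17.1≥14.8, volatility 5.7≤9.8, fees 64≤79).
P4: dominated by P9 (max drawdown 11≤49, expected return 12.8≥5.9, volatility 14.9≤28.0, fees 17≤26).
P5: dominated by P9 (max drawdown 11≤19, expected return 12.8≥4.8, volatility 14.9≤17.0, fees 17≤24).
P6: not dominated (best expected return).
P7: not dominated.
P8: dominated by P3 (max drawdown 42≤49, expected return 14.8≥12.9, volatility 9.8≤12.1, fees 79≤93).
P9: not dominated (best max drawdown).

P6, P7, P9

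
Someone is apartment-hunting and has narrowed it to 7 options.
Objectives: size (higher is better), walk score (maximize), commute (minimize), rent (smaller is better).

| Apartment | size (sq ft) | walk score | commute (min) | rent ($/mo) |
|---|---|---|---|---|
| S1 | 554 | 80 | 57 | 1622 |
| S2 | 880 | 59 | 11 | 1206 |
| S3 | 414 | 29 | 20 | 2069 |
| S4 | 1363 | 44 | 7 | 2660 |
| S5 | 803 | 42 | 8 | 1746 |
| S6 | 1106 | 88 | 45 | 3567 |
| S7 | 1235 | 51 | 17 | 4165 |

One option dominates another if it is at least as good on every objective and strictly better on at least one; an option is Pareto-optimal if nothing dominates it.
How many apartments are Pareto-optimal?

S1: not dominated.
S2: not dominated (best rent).
S3: dominated by S2 (size 880≥414, walk score 59≥29, commute 11≤20, rent 1206≤2069).
S4: not dominated (best size).
S5: not dominated.
S6: not dominated (best walk score).
S7: not dominated.
Pareto-optimal: S1, S2, S4, S5, S6, S7 → 6.

6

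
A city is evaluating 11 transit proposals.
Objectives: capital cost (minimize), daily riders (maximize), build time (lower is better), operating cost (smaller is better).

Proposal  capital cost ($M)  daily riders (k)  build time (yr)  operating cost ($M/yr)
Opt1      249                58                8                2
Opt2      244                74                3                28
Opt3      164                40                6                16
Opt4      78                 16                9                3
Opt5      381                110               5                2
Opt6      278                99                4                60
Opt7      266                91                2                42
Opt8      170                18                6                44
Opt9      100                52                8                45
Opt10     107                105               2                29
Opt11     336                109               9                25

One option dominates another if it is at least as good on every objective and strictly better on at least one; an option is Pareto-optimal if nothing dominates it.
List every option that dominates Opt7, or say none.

Opt10

Opt10: capital cost 107≤266, daily riders 105≥91, build time 2≤2, operating cost 29≤42 — dominates Opt7.
Others (Opt1, Opt2, Opt3, Opt4, Opt5, Opt6, Opt8, Opt9, Opt11) are each worse than Opt7 on at least one objective.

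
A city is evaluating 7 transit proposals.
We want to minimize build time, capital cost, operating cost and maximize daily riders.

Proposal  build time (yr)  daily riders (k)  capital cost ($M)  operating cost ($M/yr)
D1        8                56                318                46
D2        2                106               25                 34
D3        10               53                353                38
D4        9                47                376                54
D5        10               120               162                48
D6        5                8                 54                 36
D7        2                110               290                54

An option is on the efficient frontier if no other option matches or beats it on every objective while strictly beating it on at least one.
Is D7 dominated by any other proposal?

No

D1: worse on build time (8 vs 2).
D2: worse on daily riders (106 vs 110).
D3: worse on build time (10 vs 2).
D4: worse on build time (9 vs 2).
D5: worse on build time (10 vs 2).
D6: worse on build time (5 vs 2).
No option is at least as good as D7 on every objective and strictly better on one.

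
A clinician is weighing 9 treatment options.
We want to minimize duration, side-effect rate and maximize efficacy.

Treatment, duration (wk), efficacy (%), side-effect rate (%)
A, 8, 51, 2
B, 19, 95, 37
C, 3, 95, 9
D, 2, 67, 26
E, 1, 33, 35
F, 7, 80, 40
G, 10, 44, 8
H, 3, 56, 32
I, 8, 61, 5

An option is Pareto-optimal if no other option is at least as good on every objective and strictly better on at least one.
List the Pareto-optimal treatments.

A: not dominated (best side-effect rate).
B: dominated by C (duration 3≤19, efficacy 95≥95, side-effect rate 9≤37).
C: not dominated.
D: not dominated.
E: not dominated (best duration).
F: dominated by C (duration 3≤7, efficacy 95≥80, side-effect rate 9≤40).
G: dominated by A (duration 8≤10, efficacy 51≥44, side-effect rate 2≤8).
H: dominated by C (duration 3≤3, efficacy 95≥56, side-effect rate 9≤32).
I: not dominated.

A, C, D, E, I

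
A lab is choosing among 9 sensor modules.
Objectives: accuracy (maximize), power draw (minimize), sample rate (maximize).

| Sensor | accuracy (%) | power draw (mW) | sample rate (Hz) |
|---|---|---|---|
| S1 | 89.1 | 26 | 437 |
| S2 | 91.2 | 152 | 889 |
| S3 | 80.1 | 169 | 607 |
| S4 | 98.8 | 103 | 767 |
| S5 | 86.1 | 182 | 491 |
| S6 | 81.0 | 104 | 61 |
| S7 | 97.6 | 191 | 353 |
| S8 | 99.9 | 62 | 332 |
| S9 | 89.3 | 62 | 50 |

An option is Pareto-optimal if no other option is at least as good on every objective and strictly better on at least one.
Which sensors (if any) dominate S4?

none

S1: worse on accuracy (89.1 vs 98.8).
S2: worse on accuracy (91.2 vs 98.8).
S3: worse on accuracy (80.1 vs 98.8).
S5: worse on accuracy (86.1 vs 98.8).
S6: worse on accuracy (81.0 vs 98.8).
S7: worse on accuracy (97.6 vs 98.8).
S8: worse on sample rate (332 vs 767).
S9: worse on accuracy (89.3 vs 98.8).
No option dominates S4.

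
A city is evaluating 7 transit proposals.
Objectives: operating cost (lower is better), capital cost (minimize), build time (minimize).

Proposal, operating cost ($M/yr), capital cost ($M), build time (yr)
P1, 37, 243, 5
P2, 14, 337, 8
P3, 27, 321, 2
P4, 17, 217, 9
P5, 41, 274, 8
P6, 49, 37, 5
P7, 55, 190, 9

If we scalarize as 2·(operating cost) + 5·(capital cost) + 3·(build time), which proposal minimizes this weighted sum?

P1: 2·37 + 5·243 + 3·5 = 1304
P2: 2·14 + 5·337 + 3·8 = 1737
P3: 2·27 + 5·321 + 3·2 = 1665
P4: 2·17 + 5·217 + 3·9 = 1146
P5: 2·41 + 5·274 + 3·8 = 1476
P6: 2·49 + 5·37 + 3·5 = 298
P7: 2·55 + 5·190 + 3·9 = 1087
Lowest: P6 at 298.

P6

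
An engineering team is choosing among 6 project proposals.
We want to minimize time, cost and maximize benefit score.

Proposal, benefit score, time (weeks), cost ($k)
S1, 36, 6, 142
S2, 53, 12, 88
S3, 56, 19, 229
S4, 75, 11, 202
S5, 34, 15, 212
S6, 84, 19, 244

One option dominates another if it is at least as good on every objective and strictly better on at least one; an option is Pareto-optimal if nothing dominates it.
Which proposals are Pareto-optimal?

S1, S2, S4, S6

S1: not dominated (best time).
S2: not dominated (best cost).
S3: dominated by S4 (benefit score 75≥56, time 11≤19, cost 202≤229).
S4: not dominated.
S5: dominated by S1 (benefit score 36≥34, time 6≤15, cost 142≤212).
S6: not dominated (best benefit score).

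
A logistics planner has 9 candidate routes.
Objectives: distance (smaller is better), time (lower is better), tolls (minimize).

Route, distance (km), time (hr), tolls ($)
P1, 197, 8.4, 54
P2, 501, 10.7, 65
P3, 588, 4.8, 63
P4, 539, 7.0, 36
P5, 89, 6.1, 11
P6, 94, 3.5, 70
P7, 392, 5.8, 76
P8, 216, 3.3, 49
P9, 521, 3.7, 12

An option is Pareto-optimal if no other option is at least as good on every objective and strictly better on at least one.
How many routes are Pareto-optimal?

4

P1: dominated by P5 (distance 89≤197, time 6.1≤8.4, tolls 11≤54).
P2: dominated by P1 (distance 197≤501, time 8.4≤10.7, tolls 54≤65).
P3: dominated by P8 (distance 216≤588, time 3.3≤4.8, tolls 49≤63).
P4: dominated by P5 (distance 89≤539, time 6.1≤7.0, tolls 11≤36).
P5: not dominated (best distance).
P6: not dominated.
P7: dominated by P6 (distance 94≤392, time 3.5≤5.8, tolls 70≤76).
P8: not dominated (best time).
P9: not dominated.
Pareto-optimal: P5, P6, P8, P9 → 4.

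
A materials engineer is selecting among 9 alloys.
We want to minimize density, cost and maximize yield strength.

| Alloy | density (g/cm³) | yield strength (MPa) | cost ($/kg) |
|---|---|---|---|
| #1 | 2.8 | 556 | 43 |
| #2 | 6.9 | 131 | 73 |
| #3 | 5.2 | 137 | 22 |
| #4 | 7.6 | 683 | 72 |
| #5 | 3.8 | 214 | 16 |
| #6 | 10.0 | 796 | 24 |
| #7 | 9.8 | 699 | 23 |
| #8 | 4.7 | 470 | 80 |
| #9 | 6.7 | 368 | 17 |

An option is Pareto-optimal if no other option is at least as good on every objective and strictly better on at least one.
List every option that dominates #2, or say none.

#1, #3, #5, #9

#1: density 2.8≤6.9, yield strength 556≥131, cost 43≤73 — dominates #2.
#3: density 5.2≤6.9, yield strength 137≥131, cost 22≤73 — dominates #2.
#5: density 3.8≤6.9, yield strength 214≥131, cost 16≤73 — dominates #2.
#9: density 6.7≤6.9, yield strength 368≥131, cost 17≤73 — dominates #2.
Others (#4, #6, #7, #8) are each worse than #2 on at least one objective.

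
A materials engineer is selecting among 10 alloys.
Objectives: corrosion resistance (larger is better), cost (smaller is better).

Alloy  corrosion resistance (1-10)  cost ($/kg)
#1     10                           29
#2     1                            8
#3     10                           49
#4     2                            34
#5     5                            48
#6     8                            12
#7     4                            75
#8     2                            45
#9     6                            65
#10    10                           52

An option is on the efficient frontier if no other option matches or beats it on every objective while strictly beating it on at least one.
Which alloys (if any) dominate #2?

#1: worse on cost (29 vs 8).
#3: worse on cost (49 vs 8).
#4: worse on cost (34 vs 8).
#5: worse on cost (48 vs 8).
#6: worse on cost (12 vs 8).
#7: worse on cost (75 vs 8).
#8: worse on cost (45 vs 8).
#9: worse on cost (65 vs 8).
#10: worse on cost (52 vs 8).
No option dominates #2.

none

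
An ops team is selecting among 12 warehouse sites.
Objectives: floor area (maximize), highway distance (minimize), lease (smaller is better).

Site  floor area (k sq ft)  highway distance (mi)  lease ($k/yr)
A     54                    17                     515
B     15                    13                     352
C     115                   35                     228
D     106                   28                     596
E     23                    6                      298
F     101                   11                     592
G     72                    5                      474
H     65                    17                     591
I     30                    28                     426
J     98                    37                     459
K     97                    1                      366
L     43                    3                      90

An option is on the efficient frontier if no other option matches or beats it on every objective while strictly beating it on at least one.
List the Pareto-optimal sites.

A: dominated by G (floor area 72≥54, highway distance 5≤17, lease 474≤515).
B: dominated by E (floor area 23≥15, highway distance 6≤13, lease 298≤352).
C: not dominated (best floor area).
D: not dominated.
E: dominated by L (floor area 43≥23, highway distance 3≤6, lease 90≤298).
F: not dominated.
G: dominated by K (floor area 97≥72, highway distance 1≤5, lease 366≤474).
H: dominated by G (floor area 72≥65, highway distance 5≤17, lease 474≤591).
I: dominated by K (floor area 97≥30, highway distance 1≤28, lease 366≤426).
J: dominated by C (floor area 115≥98, highway distance 35≤37, lease 228≤459).
K: not dominated (best highway distance).
L: not dominated (best lease).

C, D, F, K, L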